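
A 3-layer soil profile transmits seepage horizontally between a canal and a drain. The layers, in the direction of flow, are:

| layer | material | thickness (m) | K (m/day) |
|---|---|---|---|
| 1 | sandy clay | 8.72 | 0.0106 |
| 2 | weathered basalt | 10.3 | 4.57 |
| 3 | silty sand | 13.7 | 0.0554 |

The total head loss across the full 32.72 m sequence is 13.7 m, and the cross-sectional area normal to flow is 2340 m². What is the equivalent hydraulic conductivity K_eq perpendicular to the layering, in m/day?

Flow is perpendicular to layering, so the layers act in series and the equivalent K is the thickness-weighted harmonic mean.
Total thickness L = 8.72 + 10.3 + 13.7 = 32.72 m.
Σ(b_i/K_i) = 8.72/0.0106 + 10.3/4.57 + 13.7/0.0554 = 1072 d.
K_eq = L / Σ(b_i/K_i) = 32.72 / 1072 = 0.03052 m/day.

0.0305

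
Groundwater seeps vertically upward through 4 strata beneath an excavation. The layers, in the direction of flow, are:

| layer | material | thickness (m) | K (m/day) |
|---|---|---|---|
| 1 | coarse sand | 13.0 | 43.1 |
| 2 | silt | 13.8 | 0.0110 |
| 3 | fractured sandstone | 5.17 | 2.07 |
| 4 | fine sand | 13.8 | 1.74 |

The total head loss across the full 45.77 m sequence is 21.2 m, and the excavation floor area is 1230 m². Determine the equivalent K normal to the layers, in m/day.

0.0362

Flow is perpendicular to layering, so the layers act in series and the equivalent K is the thickness-weighted harmonic mean.
Total thickness L = 13.0 + 13.8 + 5.17 + 13.8 = 45.77 m.
Σ(b_i/K_i) = 13.0/43.1 + 13.8/0.0110 + 5.17/2.07 + 13.8/1.74 = 1265 d.
K_eq = L / Σ(b_i/K_i) = 45.77 / 1265 = 0.03617 m/day.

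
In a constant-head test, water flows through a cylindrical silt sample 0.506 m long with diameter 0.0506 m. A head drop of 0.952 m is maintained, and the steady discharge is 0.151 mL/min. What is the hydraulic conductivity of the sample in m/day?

Cross-sectional area A = π·(d/2)² = π × (0.0506/2)² = 0.002011 m².
Convert discharge: 0.151 mL/min = 2.517e-09 m³/s.
Darcy's law rearranged: K = Q·L / (A·Δh) = 2.517e-09 × 0.506 / (0.002011 × 0.952) = 6.652e-07 m/s = 0.05747 m/day.

0.0575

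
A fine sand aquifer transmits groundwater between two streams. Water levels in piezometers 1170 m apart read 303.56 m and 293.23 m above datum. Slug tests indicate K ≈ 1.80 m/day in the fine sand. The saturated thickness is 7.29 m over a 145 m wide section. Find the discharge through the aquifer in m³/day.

Cross-sectional area A = 145 × 7.29 = 1057 m².
Hydraulic gradient i = (303.56 − 293.23) / 1170 = 10.33 / 1170 = 0.008829.
Darcy's law: Q = K · A · i = 1.800 × 1057 × 0.008829 = 16.80 m³/day.

16.8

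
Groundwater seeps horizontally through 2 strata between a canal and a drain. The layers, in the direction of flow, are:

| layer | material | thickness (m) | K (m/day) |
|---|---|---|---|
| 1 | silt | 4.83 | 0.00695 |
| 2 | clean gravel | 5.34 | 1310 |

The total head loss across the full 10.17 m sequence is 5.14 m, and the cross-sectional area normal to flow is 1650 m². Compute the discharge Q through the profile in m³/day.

Flow is perpendicular to layering, so the layers act in series and the equivalent K is the thickness-weighted harmonic mean.
Total thickness L = 4.83 + 5.34 = 10.17 m.
Σ(b_i/K_i) = 4.83/0.00695 + 5.34/1310 = 695.0 d.
K_eq = L / Σ(b_i/K_i) = 10.17 / 695.0 = 0.01463 m/day.
Q = K_eq · A · (Δh/L) = 0.01463 × 1650 × (5.14/10.17) = 12.20 m³/day.

12.2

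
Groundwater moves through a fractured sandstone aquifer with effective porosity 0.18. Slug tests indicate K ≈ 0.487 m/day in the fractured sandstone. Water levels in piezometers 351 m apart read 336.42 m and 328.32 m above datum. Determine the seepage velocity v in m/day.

Hydraulic gradient i = (336.42 − 328.32) / 351 = 8.1 / 351 = 0.02308.
Darcy flux q = K · i = 0.4870 × 0.02308 = 0.01124 m/day.
Seepage velocity v = q / n_e = 0.01124 / 0.18 = 0.06244 m/day.

0.0624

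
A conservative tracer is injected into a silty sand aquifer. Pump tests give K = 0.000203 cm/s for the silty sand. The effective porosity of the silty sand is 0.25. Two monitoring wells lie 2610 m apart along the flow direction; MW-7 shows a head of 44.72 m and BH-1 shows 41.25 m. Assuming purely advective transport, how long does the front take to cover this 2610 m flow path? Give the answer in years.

7660

Convert K: 0.000203 cm/s × 864 = 0.1754 m/day.
Hydraulic gradient i = (44.72 − 41.25) / 2610 = 3.47 / 2610 = 0.001330.
Darcy flux q = K · i = 0.1754 × 0.001330 = 0.0002332 m/day.
Seepage velocity v = q / n_e = 0.0002332 / 0.25 = 0.0009327 m/day.
Travel time t = L / v = 2610 / 0.0009327 = 2.798e+06 days = 7661 years.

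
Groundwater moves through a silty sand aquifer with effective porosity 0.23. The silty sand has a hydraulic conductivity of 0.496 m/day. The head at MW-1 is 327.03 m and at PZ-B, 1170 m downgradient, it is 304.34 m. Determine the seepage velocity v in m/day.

0.0418

Hydraulic gradient i = (327.03 − 304.34) / 1170 = 22.69 / 1170 = 0.01939.
Darcy flux q = K · i = 0.4960 × 0.01939 = 0.009619 m/day.
Seepage velocity v = q / n_e = 0.009619 / 0.23 = 0.04182 m/day.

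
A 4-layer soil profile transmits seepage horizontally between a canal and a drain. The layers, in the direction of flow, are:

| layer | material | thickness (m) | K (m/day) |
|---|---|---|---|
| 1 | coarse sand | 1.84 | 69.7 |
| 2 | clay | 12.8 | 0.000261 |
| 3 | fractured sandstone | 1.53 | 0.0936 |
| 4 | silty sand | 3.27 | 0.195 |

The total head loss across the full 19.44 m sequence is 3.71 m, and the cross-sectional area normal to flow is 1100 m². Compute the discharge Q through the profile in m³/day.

Flow is perpendicular to layering, so the layers act in series and the equivalent K is the thickness-weighted harmonic mean.
Total thickness L = 1.84 + 12.8 + 1.53 + 3.27 = 19.44 m.
Σ(b_i/K_i) = 1.84/69.7 + 12.8/0.000261 + 1.53/0.0936 + 3.27/0.195 = 49075 d.
K_eq = L / Σ(b_i/K_i) = 19.44 / 49075 = 0.0003961 m/day.
Q = K_eq · A · (Δh/L) = 0.0003961 × 1100 × (3.71/19.44) = 0.08316 m³/day.

0.0832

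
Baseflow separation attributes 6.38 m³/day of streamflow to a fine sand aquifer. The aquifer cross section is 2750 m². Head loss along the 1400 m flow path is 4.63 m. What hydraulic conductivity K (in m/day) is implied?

0.702

Hydraulic gradient i = Δh / L = 4.63 / 1400 = 0.003307.
From Q = K·A·i, K = Q / (A·i) = 6.38 / (2750 × 0.003307) = 0.7015 m/day.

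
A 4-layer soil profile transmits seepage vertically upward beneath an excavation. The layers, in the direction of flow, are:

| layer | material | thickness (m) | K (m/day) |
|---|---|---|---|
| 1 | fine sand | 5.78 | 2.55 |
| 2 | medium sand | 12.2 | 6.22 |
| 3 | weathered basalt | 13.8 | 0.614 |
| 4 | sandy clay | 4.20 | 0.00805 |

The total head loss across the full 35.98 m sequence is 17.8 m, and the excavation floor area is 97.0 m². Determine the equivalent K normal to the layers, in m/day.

0.0656

Flow is perpendicular to layering, so the layers act in series and the equivalent K is the thickness-weighted harmonic mean.
Total thickness L = 5.78 + 12.2 + 13.8 + 4.20 = 35.98 m.
Σ(b_i/K_i) = 5.78/2.55 + 12.2/6.22 + 13.8/0.614 + 4.20/0.00805 = 548.4 d.
K_eq = L / Σ(b_i/K_i) = 35.98 / 548.4 = 0.06560 m/day.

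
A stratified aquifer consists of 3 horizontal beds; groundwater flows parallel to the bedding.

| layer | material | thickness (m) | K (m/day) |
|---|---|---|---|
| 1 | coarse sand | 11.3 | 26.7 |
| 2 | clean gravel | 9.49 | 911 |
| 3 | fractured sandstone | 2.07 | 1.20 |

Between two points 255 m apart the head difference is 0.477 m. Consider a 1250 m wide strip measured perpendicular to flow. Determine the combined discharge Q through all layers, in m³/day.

Flow is parallel to layering, so each bed carries its own Darcy discharge and the transmissivities add.
Σ(K_i·b_i) = 26.7×11.3 + 911×9.49 + 1.20×2.07 = 8950 m²/day.
Hydraulic gradient i = Δh / L = 0.477 / 255 = 0.001871.
Q = Σ(K_i·b_i) · W · i = 8950 × 1250 × 0.001871 = 20926 m³/day.

20900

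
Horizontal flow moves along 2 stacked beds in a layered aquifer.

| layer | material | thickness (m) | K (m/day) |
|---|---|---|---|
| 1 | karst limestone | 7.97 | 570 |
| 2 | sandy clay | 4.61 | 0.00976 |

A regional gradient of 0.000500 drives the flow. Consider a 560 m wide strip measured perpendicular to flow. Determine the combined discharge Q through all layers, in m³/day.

1270

Flow is parallel to layering, so each bed carries its own Darcy discharge and the transmissivities add.
Σ(K_i·b_i) = 570×7.97 + 0.00976×4.61 = 4543 m²/day.
Hydraulic gradient i = 0.000500.
Q = Σ(K_i·b_i) · W · i = 4543 × 560 × 0.0005000 = 1272 m³/day.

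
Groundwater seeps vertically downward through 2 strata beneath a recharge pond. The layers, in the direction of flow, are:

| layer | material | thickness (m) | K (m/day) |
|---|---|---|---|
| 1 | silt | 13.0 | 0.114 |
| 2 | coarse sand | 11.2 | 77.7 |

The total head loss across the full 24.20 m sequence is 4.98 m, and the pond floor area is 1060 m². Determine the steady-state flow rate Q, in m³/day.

Flow is perpendicular to layering, so the layers act in series and the equivalent K is the thickness-weighted harmonic mean.
Total thickness L = 13.0 + 11.2 = 24.20 m.
Σ(b_i/K_i) = 13.0/0.114 + 11.2/77.7 = 114.2 d.
K_eq = L / Σ(b_i/K_i) = 24.20 / 114.2 = 0.2119 m/day.
Q = K_eq · A · (Δh/L) = 0.2119 × 1060 × (4.98/24.20) = 46.23 m³/day.

46.2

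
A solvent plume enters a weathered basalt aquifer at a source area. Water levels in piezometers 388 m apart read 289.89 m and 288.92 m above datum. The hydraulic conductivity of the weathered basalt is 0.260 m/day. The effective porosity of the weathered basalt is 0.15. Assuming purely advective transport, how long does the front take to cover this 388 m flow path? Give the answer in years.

245

Hydraulic gradient i = (289.89 − 288.92) / 388 = 0.97 / 388 = 0.002500.
Darcy flux q = K · i = 0.2600 × 0.002500 = 0.0006500 m/day.
Seepage velocity v = q / n_e = 0.0006500 / 0.15 = 0.004333 m/day.
Travel time t = L / v = 388 / 0.004333 = 89538 days = 245.1 years.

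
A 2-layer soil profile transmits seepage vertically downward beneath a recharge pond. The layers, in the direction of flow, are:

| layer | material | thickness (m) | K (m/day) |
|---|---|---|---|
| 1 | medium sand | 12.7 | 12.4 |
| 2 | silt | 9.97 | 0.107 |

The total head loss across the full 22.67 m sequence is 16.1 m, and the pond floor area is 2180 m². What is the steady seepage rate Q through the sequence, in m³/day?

373

Flow is perpendicular to layering, so the layers act in series and the equivalent K is the thickness-weighted harmonic mean.
Total thickness L = 12.7 + 9.97 = 22.67 m.
Σ(b_i/K_i) = 12.7/12.4 + 9.97/0.107 = 94.20 d.
K_eq = L / Σ(b_i/K_i) = 22.67 / 94.20 = 0.2407 m/day.
Q = K_eq · A · (Δh/L) = 0.2407 × 2180 × (16.1/22.67) = 372.6 m³/day.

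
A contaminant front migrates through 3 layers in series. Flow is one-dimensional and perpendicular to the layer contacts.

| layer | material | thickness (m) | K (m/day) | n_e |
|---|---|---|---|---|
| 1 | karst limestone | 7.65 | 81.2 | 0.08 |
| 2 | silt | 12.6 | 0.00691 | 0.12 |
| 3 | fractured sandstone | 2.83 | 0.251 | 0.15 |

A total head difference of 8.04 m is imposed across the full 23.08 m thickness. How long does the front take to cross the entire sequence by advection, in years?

With flow normal to the layers, continuity requires the same specific discharge q through every layer.
Σ(b_i/K_i) = 7.65/81.2 + 12.6/0.00691 + 2.83/0.251 = 1835 d.
q = Δh / Σ(b_i/K_i) = 8.04 / 1835 = 0.004382 m/day.
In each layer the seepage velocity is v_i = q/n_i, so the layer transit time is t_i = b_i·n_i / q:
  layer 1 (karst limestone): t_1 = 7.65 × 0.08 / 0.004382 = 139.7 d
  layer 2 (silt): t_2 = 12.6 × 0.12 / 0.004382 = 345.1 d
  layer 3 (fractured sandstone): t_3 = 2.83 × 0.15 / 0.004382 = 96.88 d
Total t = Σ t_i = 581.6 days = 1.592 years.

1.59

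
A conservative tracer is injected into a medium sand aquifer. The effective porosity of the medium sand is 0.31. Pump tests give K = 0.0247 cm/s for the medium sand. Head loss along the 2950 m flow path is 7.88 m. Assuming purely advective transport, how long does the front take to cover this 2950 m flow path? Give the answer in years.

43.9

Convert K: 0.0247 cm/s × 864 = 21.34 m/day.
Hydraulic gradient i = Δh / L = 7.88 / 2950 = 0.002671.
Darcy flux q = K · i = 21.34 × 0.002671 = 0.05701 m/day.
Seepage velocity v = q / n_e = 0.05701 / 0.31 = 0.1839 m/day.
Travel time t = L / v = 2950 / 0.1839 = 16042 days = 43.92 years.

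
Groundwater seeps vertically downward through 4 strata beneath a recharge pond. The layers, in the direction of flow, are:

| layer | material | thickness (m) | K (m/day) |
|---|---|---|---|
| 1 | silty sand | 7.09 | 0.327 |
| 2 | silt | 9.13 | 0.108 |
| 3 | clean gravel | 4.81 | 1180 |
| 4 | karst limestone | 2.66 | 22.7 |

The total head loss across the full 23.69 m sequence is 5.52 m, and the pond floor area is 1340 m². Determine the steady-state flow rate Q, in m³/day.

Flow is perpendicular to layering, so the layers act in series and the equivalent K is the thickness-weighted harmonic mean.
Total thickness L = 7.09 + 9.13 + 4.81 + 2.66 = 23.69 m.
Σ(b_i/K_i) = 7.09/0.327 + 9.13/0.108 + 4.81/1180 + 2.66/22.7 = 106.3 d.
K_eq = L / Σ(b_i/K_i) = 23.69 / 106.3 = 0.2228 m/day.
Q = K_eq · A · (Δh/L) = 0.2228 × 1340 × (5.52/23.69) = 69.56 m³/day.

69.6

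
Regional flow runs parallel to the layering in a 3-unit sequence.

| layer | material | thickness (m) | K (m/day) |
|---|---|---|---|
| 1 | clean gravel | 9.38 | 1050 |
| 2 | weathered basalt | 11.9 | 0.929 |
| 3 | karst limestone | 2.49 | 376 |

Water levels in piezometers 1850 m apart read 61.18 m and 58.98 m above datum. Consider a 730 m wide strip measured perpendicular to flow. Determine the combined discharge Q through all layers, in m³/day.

Flow is parallel to layering, so each bed carries its own Darcy discharge and the transmissivities add.
Σ(K_i·b_i) = 1050×9.38 + 0.929×11.9 + 376×2.49 = 10796 m²/day.
Hydraulic gradient i = (61.18 − 58.98) / 1850 = 2.2 / 1850 = 0.001189.
Q = Σ(K_i·b_i) · W · i = 10796 × 730 × 0.001189 = 9372 m³/day.

9370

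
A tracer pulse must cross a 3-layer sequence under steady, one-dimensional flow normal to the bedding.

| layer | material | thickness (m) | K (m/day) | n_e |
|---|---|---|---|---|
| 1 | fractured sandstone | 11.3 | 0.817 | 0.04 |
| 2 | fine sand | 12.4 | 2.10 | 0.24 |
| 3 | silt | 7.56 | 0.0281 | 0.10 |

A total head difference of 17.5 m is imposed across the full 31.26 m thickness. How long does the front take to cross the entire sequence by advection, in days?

With flow normal to the layers, continuity requires the same specific discharge q through every layer.
Σ(b_i/K_i) = 11.3/0.817 + 12.4/2.10 + 7.56/0.0281 = 288.8 d.
q = Δh / Σ(b_i/K_i) = 17.5 / 288.8 = 0.06060 m/day.
In each layer the seepage velocity is v_i = q/n_i, so the layer transit time is t_i = b_i·n_i / q:
  layer 1 (fractured sandstone): t_1 = 11.3 × 0.04 / 0.06060 = 7.459 d
  layer 2 (fine sand): t_2 = 12.4 × 0.24 / 0.06060 = 49.11 d
  layer 3 (silt): t_3 = 7.56 × 0.10 / 0.06060 = 12.48 d
Total t = Σ t_i = 69.04 days.

69.0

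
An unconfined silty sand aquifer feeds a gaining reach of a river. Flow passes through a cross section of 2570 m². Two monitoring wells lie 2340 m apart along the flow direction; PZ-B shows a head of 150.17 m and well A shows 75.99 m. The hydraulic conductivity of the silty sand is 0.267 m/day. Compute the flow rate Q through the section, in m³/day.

21.8

Hydraulic gradient i = (150.17 − 75.99) / 2340 = 74.18 / 2340 = 0.03170.
Darcy's law: Q = K · A · i = 0.2670 × 2570 × 0.03170 = 21.75 m³/day.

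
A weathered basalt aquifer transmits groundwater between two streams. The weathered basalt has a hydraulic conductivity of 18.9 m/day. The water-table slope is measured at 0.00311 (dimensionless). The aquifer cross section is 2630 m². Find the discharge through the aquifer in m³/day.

Hydraulic gradient i = 0.00311.
Darcy's law: Q = K · A · i = 18.90 × 2630 × 0.003110 = 154.6 m³/day.

155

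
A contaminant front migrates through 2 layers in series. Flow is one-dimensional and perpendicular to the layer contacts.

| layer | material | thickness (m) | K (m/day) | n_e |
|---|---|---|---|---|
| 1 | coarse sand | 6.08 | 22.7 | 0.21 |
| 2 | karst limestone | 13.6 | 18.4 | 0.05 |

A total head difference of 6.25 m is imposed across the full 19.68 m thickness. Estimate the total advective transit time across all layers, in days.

0.315

With flow normal to the layers, continuity requires the same specific discharge q through every layer.
Σ(b_i/K_i) = 6.08/22.7 + 13.6/18.4 = 1.007 d.
q = Δh / Σ(b_i/K_i) = 6.25 / 1.007 = 6.207 m/day.
In each layer the seepage velocity is v_i = q/n_i, so the layer transit time is t_i = b_i·n_i / q:
  layer 1 (coarse sand): t_1 = 6.08 × 0.21 / 6.207 = 0.2057 d
  layer 2 (karst limestone): t_2 = 13.6 × 0.05 / 6.207 = 0.1096 d
Total t = Σ t_i = 0.3153 days.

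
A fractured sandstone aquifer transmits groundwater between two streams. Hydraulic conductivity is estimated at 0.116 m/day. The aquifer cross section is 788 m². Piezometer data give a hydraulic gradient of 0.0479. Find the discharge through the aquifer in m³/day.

Hydraulic gradient i = 0.0479.
Darcy's law: Q = K · A · i = 0.1160 × 788.0 × 0.04790 = 4.378 m³/day.

4.38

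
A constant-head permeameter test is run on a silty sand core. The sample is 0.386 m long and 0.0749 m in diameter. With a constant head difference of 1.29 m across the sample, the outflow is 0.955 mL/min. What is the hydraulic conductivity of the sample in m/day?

Cross-sectional area A = π·(d/2)² = π × (0.0749/2)² = 0.004406 m².
Convert discharge: 0.955 mL/min = 1.592e-08 m³/s.
Darcy's law rearranged: K = Q·L / (A·Δh) = 1.592e-08 × 0.386 / (0.004406 × 1.29) = 1.081e-06 m/s = 0.09339 m/day.

0.0934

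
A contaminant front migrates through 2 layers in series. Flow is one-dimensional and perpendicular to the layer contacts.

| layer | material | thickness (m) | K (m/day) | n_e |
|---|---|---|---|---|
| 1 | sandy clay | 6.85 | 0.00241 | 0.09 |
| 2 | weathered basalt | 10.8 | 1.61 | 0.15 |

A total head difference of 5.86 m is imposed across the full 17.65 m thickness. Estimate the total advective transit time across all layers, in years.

With flow normal to the layers, continuity requires the same specific discharge q through every layer.
Σ(b_i/K_i) = 6.85/0.00241 + 10.8/1.61 = 2849 d.
q = Δh / Σ(b_i/K_i) = 5.86 / 2849 = 0.002057 m/day.
In each layer the seepage velocity is v_i = q/n_i, so the layer transit time is t_i = b_i·n_i / q:
  layer 1 (sandy clay): t_1 = 6.85 × 0.09 / 0.002057 = 299.7 d
  layer 2 (weathered basalt): t_2 = 10.8 × 0.15 / 0.002057 = 787.6 d
Total t = Σ t_i = 1087 days = 2.977 years.

2.98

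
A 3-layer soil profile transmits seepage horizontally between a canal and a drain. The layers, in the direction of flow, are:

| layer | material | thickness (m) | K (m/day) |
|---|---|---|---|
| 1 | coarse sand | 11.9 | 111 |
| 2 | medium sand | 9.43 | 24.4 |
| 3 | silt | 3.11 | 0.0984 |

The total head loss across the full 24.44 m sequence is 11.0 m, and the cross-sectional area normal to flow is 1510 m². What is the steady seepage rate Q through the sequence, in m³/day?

517

Flow is perpendicular to layering, so the layers act in series and the equivalent K is the thickness-weighted harmonic mean.
Total thickness L = 11.9 + 9.43 + 3.11 = 24.44 m.
Σ(b_i/K_i) = 11.9/111 + 9.43/24.4 + 3.11/0.0984 = 32.10 d.
K_eq = L / Σ(b_i/K_i) = 24.44 / 32.10 = 0.7614 m/day.
Q = K_eq · A · (Δh/L) = 0.7614 × 1510 × (11.0/24.44) = 517.5 m³/day.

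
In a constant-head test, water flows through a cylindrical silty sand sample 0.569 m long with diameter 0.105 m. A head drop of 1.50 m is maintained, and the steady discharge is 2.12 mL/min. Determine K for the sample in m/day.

0.134

Cross-sectional area A = π·(d/2)² = π × (0.105/2)² = 0.008659 m².
Convert discharge: 2.12 mL/min = 3.533e-08 m³/s.
Darcy's law rearranged: K = Q·L / (A·Δh) = 3.533e-08 × 0.569 / (0.008659 × 1.50) = 1.548e-06 m/s = 0.1337 m/day.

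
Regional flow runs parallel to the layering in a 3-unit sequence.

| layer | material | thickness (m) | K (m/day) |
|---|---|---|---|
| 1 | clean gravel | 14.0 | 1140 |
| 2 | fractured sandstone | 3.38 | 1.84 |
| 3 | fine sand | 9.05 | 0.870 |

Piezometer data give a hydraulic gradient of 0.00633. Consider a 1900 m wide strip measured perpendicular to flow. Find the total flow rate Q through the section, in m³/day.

192000

Flow is parallel to layering, so each bed carries its own Darcy discharge and the transmissivities add.
Σ(K_i·b_i) = 1140×14.0 + 1.84×3.38 + 0.870×9.05 = 15974 m²/day.
Hydraulic gradient i = 0.00633.
Q = Σ(K_i·b_i) · W · i = 15974 × 1900 × 0.006330 = 1.921e+05 m³/day.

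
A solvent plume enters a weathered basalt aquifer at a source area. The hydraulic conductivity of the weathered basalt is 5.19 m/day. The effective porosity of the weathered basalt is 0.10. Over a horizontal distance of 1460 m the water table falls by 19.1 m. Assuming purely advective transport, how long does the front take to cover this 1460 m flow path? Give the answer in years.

5.89

Hydraulic gradient i = Δh / L = 19.1 / 1460 = 0.01308.
Darcy flux q = K · i = 5.190 × 0.01308 = 0.06790 m/day.
Seepage velocity v = q / n_e = 0.06790 / 0.10 = 0.6790 m/day.
Travel time t = L / v = 1460 / 0.6790 = 2150 days = 5.887 years.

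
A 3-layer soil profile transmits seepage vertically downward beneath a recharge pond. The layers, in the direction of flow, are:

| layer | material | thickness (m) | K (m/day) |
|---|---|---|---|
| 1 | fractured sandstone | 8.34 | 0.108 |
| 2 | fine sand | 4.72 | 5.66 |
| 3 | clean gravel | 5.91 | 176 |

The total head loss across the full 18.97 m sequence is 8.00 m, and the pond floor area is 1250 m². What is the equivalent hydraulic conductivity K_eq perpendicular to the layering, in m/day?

Flow is perpendicular to layering, so the layers act in series and the equivalent K is the thickness-weighted harmonic mean.
Total thickness L = 8.34 + 4.72 + 5.91 = 18.97 m.
Σ(b_i/K_i) = 8.34/0.108 + 4.72/5.66 + 5.91/176 = 78.09 d.
K_eq = L / Σ(b_i/K_i) = 18.97 / 78.09 = 0.2429 m/day.

0.243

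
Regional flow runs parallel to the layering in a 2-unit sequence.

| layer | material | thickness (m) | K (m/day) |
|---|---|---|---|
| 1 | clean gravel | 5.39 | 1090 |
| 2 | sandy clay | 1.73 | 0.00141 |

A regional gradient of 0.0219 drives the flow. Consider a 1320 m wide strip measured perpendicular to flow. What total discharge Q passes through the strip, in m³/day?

Flow is parallel to layering, so each bed carries its own Darcy discharge and the transmissivities add.
Σ(K_i·b_i) = 1090×5.39 + 0.00141×1.73 = 5875 m²/day.
Hydraulic gradient i = 0.0219.
Q = Σ(K_i·b_i) · W · i = 5875 × 1320 × 0.02190 = 1.698e+05 m³/day.

170000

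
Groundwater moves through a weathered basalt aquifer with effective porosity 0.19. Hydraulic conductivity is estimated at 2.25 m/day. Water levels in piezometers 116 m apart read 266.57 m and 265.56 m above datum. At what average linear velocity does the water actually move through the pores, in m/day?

Hydraulic gradient i = (266.57 − 265.56) / 116 = 1.01 / 116 = 0.008707.
Darcy flux q = K · i = 2.250 × 0.008707 = 0.01959 m/day.
Seepage velocity v = q / n_e = 0.01959 / 0.19 = 0.1031 m/day.

0.103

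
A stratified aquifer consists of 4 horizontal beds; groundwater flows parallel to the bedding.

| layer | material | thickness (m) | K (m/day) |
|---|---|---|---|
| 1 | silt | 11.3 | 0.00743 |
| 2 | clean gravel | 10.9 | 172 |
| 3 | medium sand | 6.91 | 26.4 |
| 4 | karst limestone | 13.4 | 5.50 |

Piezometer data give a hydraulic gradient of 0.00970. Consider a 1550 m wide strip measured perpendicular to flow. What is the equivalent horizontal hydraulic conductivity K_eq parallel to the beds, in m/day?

50.1

Flow is parallel to layering, so each bed carries its own Darcy discharge and the transmissivities add.
Σ(K_i·b_i) = 0.00743×11.3 + 172×10.9 + 26.4×6.91 + 5.50×13.4 = 2131 m²/day.
Total thickness b = 42.51 m, so K_eq = Σ(K_i·b_i)/b = 50.13 m/day.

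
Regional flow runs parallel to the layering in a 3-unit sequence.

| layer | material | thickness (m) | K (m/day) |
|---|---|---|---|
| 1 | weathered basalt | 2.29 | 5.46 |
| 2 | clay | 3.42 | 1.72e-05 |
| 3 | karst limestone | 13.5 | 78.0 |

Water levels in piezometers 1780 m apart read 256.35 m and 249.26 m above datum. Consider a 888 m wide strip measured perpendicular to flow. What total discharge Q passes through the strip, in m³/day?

3770

Flow is parallel to layering, so each bed carries its own Darcy discharge and the transmissivities add.
Σ(K_i·b_i) = 5.46×2.29 + 1.72e-05×3.42 + 78.0×13.5 = 1066 m²/day.
Hydraulic gradient i = (256.35 − 249.26) / 1780 = 7.09 / 1780 = 0.003983.
Q = Σ(K_i·b_i) · W · i = 1066 × 888 × 0.003983 = 3769 m³/day.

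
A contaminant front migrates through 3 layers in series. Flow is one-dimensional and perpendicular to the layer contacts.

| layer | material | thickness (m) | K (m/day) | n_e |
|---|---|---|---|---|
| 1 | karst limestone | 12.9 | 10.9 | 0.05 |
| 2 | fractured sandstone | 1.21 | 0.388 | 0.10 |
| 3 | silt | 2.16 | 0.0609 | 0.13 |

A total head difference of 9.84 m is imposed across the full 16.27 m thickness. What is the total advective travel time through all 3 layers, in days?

With flow normal to the layers, continuity requires the same specific discharge q through every layer.
Σ(b_i/K_i) = 12.9/10.9 + 1.21/0.388 + 2.16/0.0609 = 39.77 d.
q = Δh / Σ(b_i/K_i) = 9.84 / 39.77 = 0.2474 m/day.
In each layer the seepage velocity is v_i = q/n_i, so the layer transit time is t_i = b_i·n_i / q:
  layer 1 (karst limestone): t_1 = 12.9 × 0.05 / 0.2474 = 2.607 d
  layer 2 (fractured sandstone): t_2 = 1.21 × 0.10 / 0.2474 = 0.4890 d
  layer 3 (silt): t_3 = 2.16 × 0.13 / 0.2474 = 1.135 d
Total t = Σ t_i = 4.231 days.

4.23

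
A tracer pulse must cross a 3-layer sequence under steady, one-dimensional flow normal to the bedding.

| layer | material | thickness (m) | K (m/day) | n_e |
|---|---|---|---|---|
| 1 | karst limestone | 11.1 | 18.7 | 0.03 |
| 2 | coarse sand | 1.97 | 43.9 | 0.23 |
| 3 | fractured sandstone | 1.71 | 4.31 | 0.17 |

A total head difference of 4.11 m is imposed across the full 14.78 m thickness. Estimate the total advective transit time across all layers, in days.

With flow normal to the layers, continuity requires the same specific discharge q through every layer.
Σ(b_i/K_i) = 11.1/18.7 + 1.97/43.9 + 1.71/4.31 = 1.035 d.
q = Δh / Σ(b_i/K_i) = 4.11 / 1.035 = 3.970 m/day.
In each layer the seepage velocity is v_i = q/n_i, so the layer transit time is t_i = b_i·n_i / q:
  layer 1 (karst limestone): t_1 = 11.1 × 0.03 / 3.970 = 0.08387 d
  layer 2 (coarse sand): t_2 = 1.97 × 0.23 / 3.970 = 0.1141 d
  layer 3 (fractured sandstone): t_3 = 1.71 × 0.17 / 3.970 = 0.07322 d
Total t = Σ t_i = 0.2712 days.

0.271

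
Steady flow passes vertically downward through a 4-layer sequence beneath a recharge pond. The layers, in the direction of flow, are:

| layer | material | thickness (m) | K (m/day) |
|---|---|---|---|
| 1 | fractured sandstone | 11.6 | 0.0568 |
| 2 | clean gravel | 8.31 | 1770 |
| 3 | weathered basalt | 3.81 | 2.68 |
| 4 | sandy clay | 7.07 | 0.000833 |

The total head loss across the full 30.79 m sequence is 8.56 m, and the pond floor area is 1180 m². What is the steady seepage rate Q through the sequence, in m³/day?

1.16

Flow is perpendicular to layering, so the layers act in series and the equivalent K is the thickness-weighted harmonic mean.
Total thickness L = 11.6 + 8.31 + 3.81 + 7.07 = 30.79 m.
Σ(b_i/K_i) = 11.6/0.0568 + 8.31/1770 + 3.81/2.68 + 7.07/0.000833 = 8693 d.
K_eq = L / Σ(b_i/K_i) = 30.79 / 8693 = 0.003542 m/day.
Q = K_eq · A · (Δh/L) = 0.003542 × 1180 × (8.56/30.79) = 1.162 m³/day.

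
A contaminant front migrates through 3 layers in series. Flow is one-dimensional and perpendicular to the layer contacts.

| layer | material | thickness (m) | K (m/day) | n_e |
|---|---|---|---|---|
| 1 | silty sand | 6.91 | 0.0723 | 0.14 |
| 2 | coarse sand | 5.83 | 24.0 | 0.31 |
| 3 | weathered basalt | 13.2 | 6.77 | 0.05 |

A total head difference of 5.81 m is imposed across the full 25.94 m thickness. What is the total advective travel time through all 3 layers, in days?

57.8

With flow normal to the layers, continuity requires the same specific discharge q through every layer.
Σ(b_i/K_i) = 6.91/0.0723 + 5.83/24.0 + 13.2/6.77 = 97.77 d.
q = Δh / Σ(b_i/K_i) = 5.81 / 97.77 = 0.05943 m/day.
In each layer the seepage velocity is v_i = q/n_i, so the layer transit time is t_i = b_i·n_i / q:
  layer 1 (silty sand): t_1 = 6.91 × 0.14 / 0.05943 = 16.28 d
  layer 2 (coarse sand): t_2 = 5.83 × 0.31 / 0.05943 = 30.41 d
  layer 3 (weathered basalt): t_3 = 13.2 × 0.05 / 0.05943 = 11.11 d
Total t = Σ t_i = 57.80 days.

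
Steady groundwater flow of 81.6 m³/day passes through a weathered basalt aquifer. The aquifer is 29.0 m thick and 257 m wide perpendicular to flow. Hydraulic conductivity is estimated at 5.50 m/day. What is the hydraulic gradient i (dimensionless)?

0.00199

Cross-sectional area A = 257 × 29.0 = 7453 m².
From Q = K·A·i, i = Q / (K·A) = 81.6 / (5.500 × 7453) = 0.001991.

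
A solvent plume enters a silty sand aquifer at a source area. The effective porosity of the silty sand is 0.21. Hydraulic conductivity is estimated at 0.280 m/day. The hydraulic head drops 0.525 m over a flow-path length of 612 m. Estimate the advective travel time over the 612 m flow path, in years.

1460

Hydraulic gradient i = Δh / L = 0.525 / 612 = 0.0008578.
Darcy flux q = K · i = 0.2800 × 0.0008578 = 0.0002402 m/day.
Seepage velocity v = q / n_e = 0.0002402 / 0.21 = 0.001144 m/day.
Travel time t = L / v = 612 / 0.001144 = 5.351e+05 days = 1465 years.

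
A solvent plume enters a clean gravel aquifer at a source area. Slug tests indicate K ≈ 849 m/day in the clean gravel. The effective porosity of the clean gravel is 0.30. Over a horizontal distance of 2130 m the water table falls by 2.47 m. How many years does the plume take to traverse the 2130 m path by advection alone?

1.78

Hydraulic gradient i = Δh / L = 2.47 / 2130 = 0.001160.
Darcy flux q = K · i = 849.0 × 0.001160 = 0.9845 m/day.
Seepage velocity v = q / n_e = 0.9845 / 0.30 = 3.282 m/day.
Travel time t = L / v = 2130 / 3.282 = 649.0 days = 1.777 years.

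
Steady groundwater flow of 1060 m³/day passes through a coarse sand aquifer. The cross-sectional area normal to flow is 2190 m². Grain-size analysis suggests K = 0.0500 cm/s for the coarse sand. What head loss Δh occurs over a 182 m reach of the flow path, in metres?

2.04

Convert K: 0.0500 cm/s × 864 = 43.20 m/day.
From Q = K·A·i, i = Q / (K·A) = 1060 / (43.20 × 2190) = 0.01120.
Head loss Δh = i · L = 0.01120 × 182 = 2.039 m.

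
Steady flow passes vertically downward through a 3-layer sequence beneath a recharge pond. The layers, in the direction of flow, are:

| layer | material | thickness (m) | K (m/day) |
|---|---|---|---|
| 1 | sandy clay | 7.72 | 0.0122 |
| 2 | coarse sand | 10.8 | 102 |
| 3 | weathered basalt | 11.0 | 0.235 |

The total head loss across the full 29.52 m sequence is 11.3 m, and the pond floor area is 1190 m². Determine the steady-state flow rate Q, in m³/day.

19.8

Flow is perpendicular to layering, so the layers act in series and the equivalent K is the thickness-weighted harmonic mean.
Total thickness L = 7.72 + 10.8 + 11.0 = 29.52 m.
Σ(b_i/K_i) = 7.72/0.0122 + 10.8/102 + 11.0/0.235 = 679.7 d.
K_eq = L / Σ(b_i/K_i) = 29.52 / 679.7 = 0.04343 m/day.
Q = K_eq · A · (Δh/L) = 0.04343 × 1190 × (11.3/29.52) = 19.78 m³/day.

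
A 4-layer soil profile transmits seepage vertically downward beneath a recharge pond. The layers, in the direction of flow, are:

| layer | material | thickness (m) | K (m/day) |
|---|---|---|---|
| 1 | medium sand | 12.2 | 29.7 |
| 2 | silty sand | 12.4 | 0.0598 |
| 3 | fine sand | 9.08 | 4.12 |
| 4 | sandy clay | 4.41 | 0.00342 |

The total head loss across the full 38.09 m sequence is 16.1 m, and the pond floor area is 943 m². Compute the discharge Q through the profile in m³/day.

Flow is perpendicular to layering, so the layers act in series and the equivalent K is the thickness-weighted harmonic mean.
Total thickness L = 12.2 + 12.4 + 9.08 + 4.41 = 38.09 m.
Σ(b_i/K_i) = 12.2/29.7 + 12.4/0.0598 + 9.08/4.12 + 4.41/0.00342 = 1499 d.
K_eq = L / Σ(b_i/K_i) = 38.09 / 1499 = 0.02540 m/day.
Q = K_eq · A · (Δh/L) = 0.02540 × 943 × (16.1/38.09) = 10.13 m³/day.

10.1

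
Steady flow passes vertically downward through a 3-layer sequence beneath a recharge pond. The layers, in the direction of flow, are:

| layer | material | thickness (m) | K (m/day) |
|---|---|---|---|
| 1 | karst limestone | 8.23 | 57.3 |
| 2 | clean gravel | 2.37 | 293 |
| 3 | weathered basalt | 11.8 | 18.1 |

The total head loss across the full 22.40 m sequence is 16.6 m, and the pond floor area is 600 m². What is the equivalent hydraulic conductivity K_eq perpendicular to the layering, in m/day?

27.9

Flow is perpendicular to layering, so the layers act in series and the equivalent K is the thickness-weighted harmonic mean.
Total thickness L = 8.23 + 2.37 + 11.8 = 22.40 m.
Σ(b_i/K_i) = 8.23/57.3 + 2.37/293 + 11.8/18.1 = 0.8037 d.
K_eq = L / Σ(b_i/K_i) = 22.40 / 0.8037 = 27.87 m/day.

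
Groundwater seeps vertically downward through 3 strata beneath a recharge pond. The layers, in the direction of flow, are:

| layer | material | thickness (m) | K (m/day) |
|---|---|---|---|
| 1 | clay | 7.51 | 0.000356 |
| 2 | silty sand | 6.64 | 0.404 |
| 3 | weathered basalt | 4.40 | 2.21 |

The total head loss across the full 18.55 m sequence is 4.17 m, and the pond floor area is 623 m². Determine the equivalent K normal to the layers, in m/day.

Flow is perpendicular to layering, so the layers act in series and the equivalent K is the thickness-weighted harmonic mean.
Total thickness L = 7.51 + 6.64 + 4.40 = 18.55 m.
Σ(b_i/K_i) = 7.51/0.000356 + 6.64/0.404 + 4.40/2.21 = 21114 d.
K_eq = L / Σ(b_i/K_i) = 18.55 / 21114 = 0.0008786 m/day.

0.000879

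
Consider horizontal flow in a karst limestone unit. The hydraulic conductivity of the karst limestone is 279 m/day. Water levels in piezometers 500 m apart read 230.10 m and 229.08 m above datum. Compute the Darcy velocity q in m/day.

0.569

Hydraulic gradient i = (230.10 − 229.08) / 500 = 1.02 / 500 = 0.002040.
Specific discharge q = K · i = 279.0 × 0.002040 = 0.5692 m/day.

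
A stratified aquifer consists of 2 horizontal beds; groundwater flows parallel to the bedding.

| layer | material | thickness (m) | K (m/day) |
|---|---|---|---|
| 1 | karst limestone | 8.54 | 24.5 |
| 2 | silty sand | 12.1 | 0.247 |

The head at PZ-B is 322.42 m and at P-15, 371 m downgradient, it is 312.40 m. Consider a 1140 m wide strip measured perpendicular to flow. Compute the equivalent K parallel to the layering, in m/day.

10.3

Flow is parallel to layering, so each bed carries its own Darcy discharge and the transmissivities add.
Σ(K_i·b_i) = 24.5×8.54 + 0.247×12.1 = 212.2 m²/day.
Total thickness b = 20.64 m, so K_eq = Σ(K_i·b_i)/b = 10.28 m/day.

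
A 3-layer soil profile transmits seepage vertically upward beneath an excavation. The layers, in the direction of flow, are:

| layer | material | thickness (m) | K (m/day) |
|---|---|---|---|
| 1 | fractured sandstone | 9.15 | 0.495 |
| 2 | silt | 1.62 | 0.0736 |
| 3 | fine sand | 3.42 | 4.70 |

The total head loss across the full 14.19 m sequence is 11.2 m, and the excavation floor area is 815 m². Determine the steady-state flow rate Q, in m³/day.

221

Flow is perpendicular to layering, so the layers act in series and the equivalent K is the thickness-weighted harmonic mean.
Total thickness L = 9.15 + 1.62 + 3.42 = 14.19 m.
Σ(b_i/K_i) = 9.15/0.495 + 1.62/0.0736 + 3.42/4.70 = 41.22 d.
K_eq = L / Σ(b_i/K_i) = 14.19 / 41.22 = 0.3442 m/day.
Q = K_eq · A · (Δh/L) = 0.3442 × 815 × (11.2/14.19) = 221.4 m³/day.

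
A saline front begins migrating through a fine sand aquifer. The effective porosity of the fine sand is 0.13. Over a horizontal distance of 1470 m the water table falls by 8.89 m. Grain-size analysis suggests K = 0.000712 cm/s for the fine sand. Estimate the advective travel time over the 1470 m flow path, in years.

141

Convert K: 0.000712 cm/s × 864 = 0.6152 m/day.
Hydraulic gradient i = Δh / L = 8.89 / 1470 = 0.006048.
Darcy flux q = K · i = 0.6152 × 0.006048 = 0.003720 m/day.
Seepage velocity v = q / n_e = 0.003720 / 0.13 = 0.02862 m/day.
Travel time t = L / v = 1470 / 0.02862 = 51367 days = 140.6 years.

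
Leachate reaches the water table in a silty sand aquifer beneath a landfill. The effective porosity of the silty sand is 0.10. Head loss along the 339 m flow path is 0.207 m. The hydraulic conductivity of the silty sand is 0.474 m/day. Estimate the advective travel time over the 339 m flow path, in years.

Hydraulic gradient i = Δh / L = 0.207 / 339 = 0.0006106.
Darcy flux q = K · i = 0.4740 × 0.0006106 = 0.0002894 m/day.
Seepage velocity v = q / n_e = 0.0002894 / 0.10 = 0.002894 m/day.
Travel time t = L / v = 339 / 0.002894 = 1.171e+05 days = 320.7 years.

321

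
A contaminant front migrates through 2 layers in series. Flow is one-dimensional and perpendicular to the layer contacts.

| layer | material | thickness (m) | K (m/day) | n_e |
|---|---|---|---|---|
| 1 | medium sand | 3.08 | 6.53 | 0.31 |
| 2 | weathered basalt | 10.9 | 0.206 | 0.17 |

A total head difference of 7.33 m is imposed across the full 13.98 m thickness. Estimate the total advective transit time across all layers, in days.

20.4

With flow normal to the layers, continuity requires the same specific discharge q through every layer.
Σ(b_i/K_i) = 3.08/6.53 + 10.9/0.206 = 53.38 d.
q = Δh / Σ(b_i/K_i) = 7.33 / 53.38 = 0.1373 m/day.
In each layer the seepage velocity is v_i = q/n_i, so the layer transit time is t_i = b_i·n_i / q:
  layer 1 (medium sand): t_1 = 3.08 × 0.31 / 0.1373 = 6.954 d
  layer 2 (weathered basalt): t_2 = 10.9 × 0.17 / 0.1373 = 13.50 d
Total t = Σ t_i = 20.45 days.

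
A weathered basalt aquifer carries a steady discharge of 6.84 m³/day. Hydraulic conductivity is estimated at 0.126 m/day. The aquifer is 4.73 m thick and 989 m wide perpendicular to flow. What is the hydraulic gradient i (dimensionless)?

0.0116

Cross-sectional area A = 989 × 4.73 = 4678 m².
From Q = K·A·i, i = Q / (K·A) = 6.84 / (0.1260 × 4678) = 0.01160.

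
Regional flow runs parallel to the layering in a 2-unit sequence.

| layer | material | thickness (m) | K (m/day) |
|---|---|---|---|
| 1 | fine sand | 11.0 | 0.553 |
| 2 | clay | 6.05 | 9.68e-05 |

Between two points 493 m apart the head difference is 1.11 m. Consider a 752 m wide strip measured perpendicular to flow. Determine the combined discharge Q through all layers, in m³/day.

10.3

Flow is parallel to layering, so each bed carries its own Darcy discharge and the transmissivities add.
Σ(K_i·b_i) = 0.553×11.0 + 9.68e-05×6.05 = 6.084 m²/day.
Hydraulic gradient i = Δh / L = 1.11 / 493 = 0.002252.
Q = Σ(K_i·b_i) · W · i = 6.084 × 752 × 0.002252 = 10.30 m³/day.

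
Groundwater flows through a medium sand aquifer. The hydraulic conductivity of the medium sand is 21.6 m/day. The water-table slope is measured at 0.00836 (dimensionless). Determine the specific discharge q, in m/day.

Hydraulic gradient i = 0.00836.
Specific discharge q = K · i = 21.60 × 0.008360 = 0.1806 m/day.

0.181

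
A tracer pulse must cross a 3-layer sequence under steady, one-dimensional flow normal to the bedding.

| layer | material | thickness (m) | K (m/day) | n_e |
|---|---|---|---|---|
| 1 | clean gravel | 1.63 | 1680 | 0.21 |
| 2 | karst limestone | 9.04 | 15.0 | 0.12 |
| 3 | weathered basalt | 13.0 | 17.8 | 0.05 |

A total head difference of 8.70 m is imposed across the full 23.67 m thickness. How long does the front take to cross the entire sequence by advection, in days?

With flow normal to the layers, continuity requires the same specific discharge q through every layer.
Σ(b_i/K_i) = 1.63/1680 + 9.04/15.0 + 13.0/17.8 = 1.334 d.
q = Δh / Σ(b_i/K_i) = 8.70 / 1.334 = 6.522 m/day.
In each layer the seepage velocity is v_i = q/n_i, so the layer transit time is t_i = b_i·n_i / q:
  layer 1 (clean gravel): t_1 = 1.63 × 0.21 / 6.522 = 0.05248 d
  layer 2 (karst limestone): t_2 = 9.04 × 0.12 / 6.522 = 0.1663 d
  layer 3 (weathered basalt): t_3 = 13.0 × 0.05 / 6.522 = 0.09966 d
Total t = Σ t_i = 0.3185 days.

0.318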